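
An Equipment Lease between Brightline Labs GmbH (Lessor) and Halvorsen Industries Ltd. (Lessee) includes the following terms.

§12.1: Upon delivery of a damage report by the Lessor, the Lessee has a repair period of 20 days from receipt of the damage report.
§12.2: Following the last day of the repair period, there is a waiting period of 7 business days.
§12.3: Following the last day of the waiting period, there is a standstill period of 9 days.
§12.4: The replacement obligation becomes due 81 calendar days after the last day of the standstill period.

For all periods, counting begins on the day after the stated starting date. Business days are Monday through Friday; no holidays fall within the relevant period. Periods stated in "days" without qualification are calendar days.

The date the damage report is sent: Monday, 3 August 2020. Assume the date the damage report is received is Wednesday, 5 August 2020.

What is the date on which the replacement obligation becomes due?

2 December 2020

The last day of the repair period: 5 August 2020 + 20 days = 25 August 2020.
From Tuesday, 25 August 2020, 7 business days (Aug 26, Aug 27, Aug 28, Aug 31, Sep 1, Sep 2, Sep 3, skipping weekends) brings us to Thursday, 3 September 2020, which is the last day of the waiting period.
The last day of the standstill period: 9 calendar days after 3 September 2020 is 12 September 2020.
Adding 81 calendar days to 12 September 2020 gives 2 December 2020, which is the date on which the replacement obligation becomes due.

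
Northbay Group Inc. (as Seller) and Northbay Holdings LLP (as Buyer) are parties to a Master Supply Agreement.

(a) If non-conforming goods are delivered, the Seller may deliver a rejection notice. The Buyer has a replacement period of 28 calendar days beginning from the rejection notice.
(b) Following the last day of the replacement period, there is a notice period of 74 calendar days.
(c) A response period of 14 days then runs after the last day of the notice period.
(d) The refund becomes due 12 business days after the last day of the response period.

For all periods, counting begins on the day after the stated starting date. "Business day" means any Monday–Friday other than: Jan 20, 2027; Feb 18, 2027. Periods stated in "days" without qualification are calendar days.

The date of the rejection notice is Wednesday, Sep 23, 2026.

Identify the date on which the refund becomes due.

Feb 3, 2027

The last day of the replacement period: Sep 23, 2026 + 28 days = Oct 21, 2026.
Adding 74 calendar days to Oct 21, 2026 gives Jan 3, 2027, which is the last day of the notice period.
The last day of the response period: 14 calendar days after Jan 3, 2027 is Jan 17, 2027.
The date on which the refund becomes due: counting 12 business days from Sunday, Jan 17, 2027 (Jan 18, Jan 19, Jan 21, Jan 22, …, Feb 1, Feb 2, Feb 3, skipping weekends and the listed holiday on Jan 20) reaches Wednesday, Feb 3, 2027.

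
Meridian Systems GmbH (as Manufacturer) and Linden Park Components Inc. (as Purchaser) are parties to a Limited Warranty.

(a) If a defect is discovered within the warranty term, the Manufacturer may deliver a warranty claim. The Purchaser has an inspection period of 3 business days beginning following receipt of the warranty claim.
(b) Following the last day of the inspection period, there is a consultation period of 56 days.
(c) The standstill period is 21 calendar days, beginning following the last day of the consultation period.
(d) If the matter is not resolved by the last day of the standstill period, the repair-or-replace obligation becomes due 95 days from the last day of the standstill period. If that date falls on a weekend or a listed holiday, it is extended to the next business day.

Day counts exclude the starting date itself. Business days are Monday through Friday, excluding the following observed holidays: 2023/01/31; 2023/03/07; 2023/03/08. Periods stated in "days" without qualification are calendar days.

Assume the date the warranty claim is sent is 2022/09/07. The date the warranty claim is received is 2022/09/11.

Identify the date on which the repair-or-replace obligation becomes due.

2023/03/06

From Sunday, 2022/09/11, 3 business days (Sep 12, Sep 13, Sep 14, skipping weekends) brings us to Wednesday, 2022/09/14, which is the last day of the inspection period.
Adding 56 calendar days to 2022/09/14 gives 2022/11/09, which is the last day of the consultation period.
The last day of the standstill period: 2022/11/09 + 21 days = 2022/11/30.
The date on which the repair-or-replace obligation becomes due: 95 calendar days after 2022/11/30 is 2023/03/05. That falls on a Sunday, so it rolls to the next business day, Monday, 2023/03/06.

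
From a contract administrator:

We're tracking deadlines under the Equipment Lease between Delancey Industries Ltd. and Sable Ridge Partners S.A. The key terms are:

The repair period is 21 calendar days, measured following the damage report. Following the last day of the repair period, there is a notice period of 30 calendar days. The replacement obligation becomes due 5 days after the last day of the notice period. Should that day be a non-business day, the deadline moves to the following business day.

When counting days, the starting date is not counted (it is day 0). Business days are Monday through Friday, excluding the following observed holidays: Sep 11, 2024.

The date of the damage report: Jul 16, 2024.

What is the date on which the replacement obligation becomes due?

Sep 10, 2024

The last day of the repair period: 21 calendar days after Jul 16, 2024 is Aug 6, 2024.
Adding 30 calendar days to Aug 6, 2024 gives Sep 5, 2024, which is the last day of the notice period.
The date on which the replacement obligation becomes due: 5 calendar days after Sep 5, 2024 is Sep 10, 2024. Sep 10, 2024 is a Tuesday and is not a listed holiday, so no roll-forward applies.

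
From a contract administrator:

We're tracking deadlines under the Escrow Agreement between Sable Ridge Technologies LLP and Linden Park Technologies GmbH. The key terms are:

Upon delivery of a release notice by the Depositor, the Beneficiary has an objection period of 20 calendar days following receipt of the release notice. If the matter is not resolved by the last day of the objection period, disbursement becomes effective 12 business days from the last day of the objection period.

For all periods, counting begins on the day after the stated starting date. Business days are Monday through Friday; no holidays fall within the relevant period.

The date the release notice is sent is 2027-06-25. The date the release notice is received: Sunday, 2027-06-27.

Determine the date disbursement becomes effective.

The last day of the objection period: 20 calendar days after 2027-06-27 is 2027-07-17.
The date disbursement becomes effective: counting 12 business days from Saturday, 2027-07-17 (Jul 19, Jul 20, Jul 21, Jul 22, …, Jul 30, Aug 2, Aug 3, skipping weekends) reaches Tuesday, 2027-08-03.

2027-08-03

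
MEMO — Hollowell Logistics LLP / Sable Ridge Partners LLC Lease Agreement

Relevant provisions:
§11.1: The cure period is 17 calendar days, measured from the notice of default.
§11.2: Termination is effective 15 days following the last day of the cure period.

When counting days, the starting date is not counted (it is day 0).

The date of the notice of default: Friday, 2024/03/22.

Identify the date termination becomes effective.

Adding 17 calendar days to 2024/03/22 gives 2024/04/08, which is the last day of the cure period.
The date termination becomes effective: 2024/04/08 + 15 days = 2024/04/23.

2024/04/23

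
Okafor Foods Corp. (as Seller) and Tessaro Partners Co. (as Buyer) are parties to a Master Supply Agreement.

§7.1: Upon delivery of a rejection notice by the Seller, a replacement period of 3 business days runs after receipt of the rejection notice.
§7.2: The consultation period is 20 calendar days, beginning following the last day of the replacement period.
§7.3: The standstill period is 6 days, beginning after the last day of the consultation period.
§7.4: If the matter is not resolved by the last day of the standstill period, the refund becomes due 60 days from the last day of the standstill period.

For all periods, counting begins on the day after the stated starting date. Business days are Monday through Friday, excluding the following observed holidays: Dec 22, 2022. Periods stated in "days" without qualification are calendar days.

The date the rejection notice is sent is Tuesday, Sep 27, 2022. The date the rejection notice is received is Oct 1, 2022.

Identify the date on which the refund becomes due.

The last day of the replacement period: counting 3 business days from Saturday, Oct 1, 2022 (Oct 3, Oct 4, Oct 5, skipping weekends) reaches Wednesday, Oct 5, 2022.
Adding 20 calendar days to Oct 5, 2022 gives Oct 25, 2022, which is the last day of the consultation period.
The last day of the standstill period: 6 calendar days after Oct 25, 2022 is Oct 31, 2022.
The date on which the refund becomes due: Oct 31, 2022 + 60 days = Dec 30, 2022.

Dec 30, 2022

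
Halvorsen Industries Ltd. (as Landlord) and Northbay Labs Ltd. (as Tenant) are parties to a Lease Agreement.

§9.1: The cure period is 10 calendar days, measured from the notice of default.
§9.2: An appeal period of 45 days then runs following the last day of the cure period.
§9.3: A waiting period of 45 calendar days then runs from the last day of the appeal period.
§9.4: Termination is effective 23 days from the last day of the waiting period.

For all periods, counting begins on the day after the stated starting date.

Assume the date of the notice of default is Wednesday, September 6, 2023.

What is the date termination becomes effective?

Adding 10 calendar days to September 6, 2023 gives September 16, 2023, which is the last day of the cure period.
Adding 45 calendar days to September 16, 2023 gives October 31, 2023, which is the last day of the appeal period.
The last day of the waiting period: 45 calendar days after October 31, 2023 is December 15, 2023.
Adding 23 calendar days to December 15, 2023 gives January 7, 2024, which is the date termination becomes effective.

January 7, 2024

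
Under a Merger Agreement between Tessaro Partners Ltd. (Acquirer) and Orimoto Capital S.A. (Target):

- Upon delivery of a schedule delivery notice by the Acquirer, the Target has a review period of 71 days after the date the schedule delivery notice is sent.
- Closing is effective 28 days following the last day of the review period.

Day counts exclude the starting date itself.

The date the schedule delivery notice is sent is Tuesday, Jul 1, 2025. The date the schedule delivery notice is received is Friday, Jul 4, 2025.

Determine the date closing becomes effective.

The last day of the review period: Jul 1, 2025 + 71 days = Sep 10, 2025.
The date closing becomes effective: 28 calendar days after Sep 10, 2025 is Oct 8, 2025.

Oct 8, 2025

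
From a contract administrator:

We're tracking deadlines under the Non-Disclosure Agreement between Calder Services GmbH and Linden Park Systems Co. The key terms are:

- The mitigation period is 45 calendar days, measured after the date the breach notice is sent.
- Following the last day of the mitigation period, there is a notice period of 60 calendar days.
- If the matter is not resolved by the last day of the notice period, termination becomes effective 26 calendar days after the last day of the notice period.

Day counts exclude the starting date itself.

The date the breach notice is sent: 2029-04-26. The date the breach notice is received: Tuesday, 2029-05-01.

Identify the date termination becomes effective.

The last day of the mitigation period: 2029-04-26 + 45 days = 2029-06-10.
The last day of the notice period: 2029-06-10 + 60 days = 2029-08-09.
Adding 26 calendar days to 2029-08-09 gives 2029-09-04, which is the date termination becomes effective.

2029-09-04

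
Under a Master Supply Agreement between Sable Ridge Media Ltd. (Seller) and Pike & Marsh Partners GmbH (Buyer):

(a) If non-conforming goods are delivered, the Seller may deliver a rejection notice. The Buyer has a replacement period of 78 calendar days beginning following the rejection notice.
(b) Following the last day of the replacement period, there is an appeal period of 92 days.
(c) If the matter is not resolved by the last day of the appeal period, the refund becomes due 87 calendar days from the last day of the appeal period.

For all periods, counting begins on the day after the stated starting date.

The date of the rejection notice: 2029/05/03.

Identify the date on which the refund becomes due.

Adding 78 calendar days to 2029/05/03 gives 2029/07/20, which is the last day of the replacement period.
Adding 92 calendar days to 2029/07/20 gives 2029/10/20, which is the last day of the appeal period.
The date on which the refund becomes due: 87 calendar days after 2029/10/20 is 2030/01/15.

2030/01/15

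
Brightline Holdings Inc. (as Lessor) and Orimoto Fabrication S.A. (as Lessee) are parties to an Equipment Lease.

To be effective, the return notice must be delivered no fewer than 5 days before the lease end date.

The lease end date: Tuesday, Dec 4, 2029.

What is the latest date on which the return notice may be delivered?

Dec 4, 2029 minus 5 days is Nov 29, 2029.

Nov 29, 2029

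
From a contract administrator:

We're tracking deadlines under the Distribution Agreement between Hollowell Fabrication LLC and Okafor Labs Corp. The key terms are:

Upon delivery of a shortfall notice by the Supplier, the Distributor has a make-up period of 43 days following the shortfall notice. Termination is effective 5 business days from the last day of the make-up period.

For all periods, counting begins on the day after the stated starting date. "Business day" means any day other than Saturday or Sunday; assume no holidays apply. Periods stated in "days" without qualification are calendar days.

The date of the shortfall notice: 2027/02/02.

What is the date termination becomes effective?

Adding 43 calendar days to 2027/02/02 gives 2027/03/17, which is the last day of the make-up period.
From Wednesday, 2027/03/17, 5 business days (Mar 18, Mar 19, Mar 22, Mar 23, Mar 24, skipping weekends) brings us to Wednesday, 2027/03/24, which is the date termination becomes effective.

2027/03/24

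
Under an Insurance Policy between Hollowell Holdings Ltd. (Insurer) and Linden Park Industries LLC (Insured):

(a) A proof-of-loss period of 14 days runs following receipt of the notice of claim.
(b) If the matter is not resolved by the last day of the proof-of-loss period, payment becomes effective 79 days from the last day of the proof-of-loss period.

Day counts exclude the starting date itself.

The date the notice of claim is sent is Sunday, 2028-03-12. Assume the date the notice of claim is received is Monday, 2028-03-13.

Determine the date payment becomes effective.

2028-06-14

The last day of the proof-of-loss period: 14 calendar days after 2028-03-13 is 2028-03-27.
The date payment becomes effective: 2028-03-27 + 79 days = 2028-06-14.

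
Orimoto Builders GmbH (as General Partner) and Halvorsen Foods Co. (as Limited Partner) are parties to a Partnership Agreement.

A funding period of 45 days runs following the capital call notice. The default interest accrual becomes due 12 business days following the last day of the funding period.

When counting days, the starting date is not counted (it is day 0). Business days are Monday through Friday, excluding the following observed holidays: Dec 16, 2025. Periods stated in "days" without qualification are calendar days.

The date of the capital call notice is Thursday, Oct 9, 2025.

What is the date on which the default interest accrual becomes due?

Dec 9, 2025

The last day of the funding period: Oct 9, 2025 + 45 days = Nov 23, 2025.
The date on which the default interest accrual becomes due: counting 12 business days from Sunday, Nov 23, 2025 (Nov 24, Nov 25, Nov 26, Nov 27, …, Dec 5, Dec 8, Dec 9, skipping weekends) reaches Tuesday, Dec 9, 2025.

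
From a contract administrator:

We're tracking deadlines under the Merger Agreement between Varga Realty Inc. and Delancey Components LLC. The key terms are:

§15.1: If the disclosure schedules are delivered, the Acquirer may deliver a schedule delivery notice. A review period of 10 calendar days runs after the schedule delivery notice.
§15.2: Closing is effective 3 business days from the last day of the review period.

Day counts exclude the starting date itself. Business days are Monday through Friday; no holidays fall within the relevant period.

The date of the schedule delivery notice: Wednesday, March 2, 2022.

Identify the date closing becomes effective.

March 16, 2022

Adding 10 calendar days to March 2, 2022 gives March 12, 2022, which is the last day of the review period.
The date closing becomes effective: 3 business days after Saturday, March 12, 2022, skipping weekends — Mar 14, Mar 15, Mar 16 — lands on Wednesday, March 16, 2022.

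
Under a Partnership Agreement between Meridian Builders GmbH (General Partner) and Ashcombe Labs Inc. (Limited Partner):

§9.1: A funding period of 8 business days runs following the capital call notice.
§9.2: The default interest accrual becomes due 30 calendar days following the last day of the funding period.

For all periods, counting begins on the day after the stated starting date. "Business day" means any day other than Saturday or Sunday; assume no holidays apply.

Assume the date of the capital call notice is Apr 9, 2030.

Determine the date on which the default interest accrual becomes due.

May 19, 2030

The last day of the funding period: 8 business days after Tuesday, Apr 9, 2030, skipping weekends — Apr 10, Apr 11, Apr 12, Apr 15, Apr 16, Apr 17, Apr 18, Apr 19 — lands on Friday, Apr 19, 2030.
The date on which the default interest accrual becomes due: Apr 19, 2030 + 30 days = May 19, 2030.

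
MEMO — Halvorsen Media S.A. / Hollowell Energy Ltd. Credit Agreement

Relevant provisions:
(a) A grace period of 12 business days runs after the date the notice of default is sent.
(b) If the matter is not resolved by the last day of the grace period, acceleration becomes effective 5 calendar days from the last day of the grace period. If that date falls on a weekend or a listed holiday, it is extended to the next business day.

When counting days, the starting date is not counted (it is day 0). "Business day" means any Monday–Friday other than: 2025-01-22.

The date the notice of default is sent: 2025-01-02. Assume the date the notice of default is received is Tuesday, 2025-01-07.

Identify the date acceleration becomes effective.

The last day of the grace period: 12 business days after Thursday, 2025-01-02, skipping weekends — Jan 3, Jan 6, Jan 7, Jan 8, …, Jan 16, Jan 17, Jan 20 — lands on Monday, 2025-01-20.
The date acceleration becomes effective: 5 calendar days after 2025-01-20 is 2025-01-25. That falls on a Saturday, so it rolls to the next business day, Monday, 2025-01-27.

2025-01-27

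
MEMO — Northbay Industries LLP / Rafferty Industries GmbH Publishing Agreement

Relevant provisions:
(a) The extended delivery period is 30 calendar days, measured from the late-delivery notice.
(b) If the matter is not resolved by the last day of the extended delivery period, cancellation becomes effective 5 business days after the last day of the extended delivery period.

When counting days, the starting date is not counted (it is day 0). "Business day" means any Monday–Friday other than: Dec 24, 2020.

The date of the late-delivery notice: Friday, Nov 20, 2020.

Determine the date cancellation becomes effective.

Adding 30 calendar days to Nov 20, 2020 gives Dec 20, 2020, which is the last day of the extended delivery period.
The date cancellation becomes effective: 5 business days after Sunday, Dec 20, 2020, skipping weekends and the listed holiday on Dec 24 — Dec 21, Dec 22, Dec 23, Dec 25, Dec 28 — lands on Monday, Dec 28, 2020.

Dec 28, 2020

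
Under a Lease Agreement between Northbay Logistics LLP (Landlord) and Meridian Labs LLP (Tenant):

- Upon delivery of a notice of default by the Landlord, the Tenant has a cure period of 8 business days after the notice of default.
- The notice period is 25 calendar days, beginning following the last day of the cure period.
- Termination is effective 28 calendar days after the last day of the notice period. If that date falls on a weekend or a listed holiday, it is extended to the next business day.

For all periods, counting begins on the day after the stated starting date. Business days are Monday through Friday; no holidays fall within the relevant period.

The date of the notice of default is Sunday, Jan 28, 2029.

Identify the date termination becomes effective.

The last day of the cure period: counting 8 business days from Sunday, Jan 28, 2029 (Jan 29, Jan 30, Jan 31, Feb 1, Feb 2, Feb 5, Feb 6, Feb 7, skipping weekends) reaches Wednesday, Feb 7, 2029.
The last day of the notice period: Feb 7, 2029 + 25 days = Mar 4, 2029.
The date termination becomes effective: 28 calendar days after Mar 4, 2029 is Apr 1, 2029. That falls on a Sunday, so it rolls to the next business day, Monday, Apr 2, 2029.

Apr 2, 2029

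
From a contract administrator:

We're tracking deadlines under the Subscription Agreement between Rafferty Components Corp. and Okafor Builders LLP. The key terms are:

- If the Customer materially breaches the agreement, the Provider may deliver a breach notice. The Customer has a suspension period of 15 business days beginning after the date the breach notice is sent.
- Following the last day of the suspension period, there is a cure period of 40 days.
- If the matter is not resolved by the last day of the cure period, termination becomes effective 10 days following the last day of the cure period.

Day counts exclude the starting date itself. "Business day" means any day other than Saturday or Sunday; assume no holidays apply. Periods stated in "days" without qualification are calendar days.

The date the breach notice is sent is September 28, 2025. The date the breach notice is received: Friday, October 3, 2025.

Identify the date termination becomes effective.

The last day of the suspension period: counting 15 business days from Sunday, September 28, 2025 (Sep 29, Sep 30, Oct 1, Oct 2, …, Oct 15, Oct 16, Oct 17, skipping weekends) reaches Friday, October 17, 2025.
The last day of the cure period: 40 calendar days after October 17, 2025 is November 26, 2025.
The date termination becomes effective: 10 calendar days after November 26, 2025 is December 6, 2025.

December 6, 2025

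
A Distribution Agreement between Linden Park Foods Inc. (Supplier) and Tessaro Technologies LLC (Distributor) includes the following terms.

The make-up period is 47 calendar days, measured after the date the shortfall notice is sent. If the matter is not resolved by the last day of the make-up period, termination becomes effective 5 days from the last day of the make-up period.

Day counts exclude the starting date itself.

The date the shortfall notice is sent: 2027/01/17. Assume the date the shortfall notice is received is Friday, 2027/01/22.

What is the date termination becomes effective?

2027/03/10

The last day of the make-up period: 2027/01/17 + 47 days = 2027/03/05.
The date termination becomes effective: 5 calendar days after 2027/03/05 is 2027/03/10.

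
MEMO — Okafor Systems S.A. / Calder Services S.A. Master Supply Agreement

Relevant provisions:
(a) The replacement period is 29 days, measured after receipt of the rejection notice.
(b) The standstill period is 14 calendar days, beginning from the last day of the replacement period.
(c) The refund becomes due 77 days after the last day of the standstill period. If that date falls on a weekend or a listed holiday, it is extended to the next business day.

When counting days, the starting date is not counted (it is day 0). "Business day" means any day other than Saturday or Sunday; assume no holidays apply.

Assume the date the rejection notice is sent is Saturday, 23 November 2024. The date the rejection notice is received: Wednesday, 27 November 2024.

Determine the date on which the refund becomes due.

27 March 2025

The last day of the replacement period: 29 calendar days after 27 November 2024 is 26 December 2024.
The last day of the standstill period: 26 December 2024 + 14 days = 9 January 2025.
The date on which the refund becomes due: 77 calendar days after 9 January 2025 is 27 March 2025. 27 March 2025 is a Thursday, so no roll-forward applies.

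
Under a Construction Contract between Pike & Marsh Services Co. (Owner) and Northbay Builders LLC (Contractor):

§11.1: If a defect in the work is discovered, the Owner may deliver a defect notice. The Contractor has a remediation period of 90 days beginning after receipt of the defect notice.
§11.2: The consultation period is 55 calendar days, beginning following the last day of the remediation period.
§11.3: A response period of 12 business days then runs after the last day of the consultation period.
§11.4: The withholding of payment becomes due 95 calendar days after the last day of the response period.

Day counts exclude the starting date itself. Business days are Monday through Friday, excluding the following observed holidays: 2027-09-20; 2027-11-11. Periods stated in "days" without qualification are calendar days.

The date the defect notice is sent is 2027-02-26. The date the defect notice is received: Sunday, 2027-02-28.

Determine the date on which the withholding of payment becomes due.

The last day of the remediation period: 2027-02-28 + 90 days = 2027-05-29.
The last day of the consultation period: 55 calendar days after 2027-05-29 is 2027-07-23.
The last day of the response period: 12 business days after Friday, 2027-07-23, skipping weekends — Jul 26, Jul 27, Jul 28, Jul 29, …, Aug 6, Aug 9, Aug 10 — lands on Tuesday, 2027-08-10.
The date on which the withholding of payment becomes due: 95 calendar days after 2027-08-10 is 2027-11-13.

2027-11-13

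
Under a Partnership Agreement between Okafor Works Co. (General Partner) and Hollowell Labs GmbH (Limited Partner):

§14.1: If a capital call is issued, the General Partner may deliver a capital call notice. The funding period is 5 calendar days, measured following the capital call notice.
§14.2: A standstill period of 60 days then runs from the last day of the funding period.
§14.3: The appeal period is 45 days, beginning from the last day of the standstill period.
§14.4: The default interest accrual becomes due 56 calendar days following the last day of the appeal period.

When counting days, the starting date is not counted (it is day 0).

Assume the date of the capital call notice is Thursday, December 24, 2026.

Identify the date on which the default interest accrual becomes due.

June 8, 2027

The last day of the funding period: December 24, 2026 + 5 days = December 29, 2026.
Adding 60 calendar days to December 29, 2026 gives February 27, 2027, which is the last day of the standstill period.
Adding 45 calendar days to February 27, 2027 gives April 13, 2027, which is the last day of the appeal period.
The date on which the default interest accrual becomes due: April 13, 2027 + 56 days = June 8, 2027.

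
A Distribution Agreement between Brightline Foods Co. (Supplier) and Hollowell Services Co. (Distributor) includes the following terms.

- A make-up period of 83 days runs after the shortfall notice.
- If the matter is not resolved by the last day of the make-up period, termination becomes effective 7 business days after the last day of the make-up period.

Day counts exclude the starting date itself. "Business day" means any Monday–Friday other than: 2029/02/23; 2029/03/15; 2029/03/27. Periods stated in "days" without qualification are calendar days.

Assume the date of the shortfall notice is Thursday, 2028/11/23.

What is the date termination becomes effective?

Adding 83 calendar days to 2028/11/23 gives 2029/02/14, which is the last day of the make-up period.
The date termination becomes effective: 7 business days after Wednesday, 2029/02/14, skipping weekends and the listed holiday on Feb 23 — Feb 15, Feb 16, Feb 19, Feb 20, Feb 21, Feb 22, Feb 26 — lands on Monday, 2029/02/26.

2029/02/26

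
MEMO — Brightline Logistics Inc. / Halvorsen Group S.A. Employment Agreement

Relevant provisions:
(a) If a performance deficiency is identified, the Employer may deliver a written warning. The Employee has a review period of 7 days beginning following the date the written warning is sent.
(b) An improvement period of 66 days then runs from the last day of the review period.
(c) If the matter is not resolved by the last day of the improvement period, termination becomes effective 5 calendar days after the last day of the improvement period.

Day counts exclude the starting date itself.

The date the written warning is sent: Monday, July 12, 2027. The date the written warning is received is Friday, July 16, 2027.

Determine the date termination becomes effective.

Adding 7 calendar days to July 12, 2027 gives July 19, 2027, which is the last day of the review period.
The last day of the improvement period: July 19, 2027 + 66 days = September 23, 2027.
The date termination becomes effective: September 23, 2027 + 5 days = September 28, 2027.

September 28, 2027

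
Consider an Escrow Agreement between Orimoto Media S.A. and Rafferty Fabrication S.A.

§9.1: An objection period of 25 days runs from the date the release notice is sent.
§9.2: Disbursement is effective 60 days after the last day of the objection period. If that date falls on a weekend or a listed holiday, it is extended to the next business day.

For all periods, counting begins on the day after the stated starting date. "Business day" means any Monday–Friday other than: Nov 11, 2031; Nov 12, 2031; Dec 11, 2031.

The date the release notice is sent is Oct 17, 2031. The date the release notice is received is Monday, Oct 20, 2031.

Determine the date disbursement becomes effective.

The last day of the objection period: Oct 17, 2031 + 25 days = Nov 11, 2031.
The date disbursement becomes effective: Nov 11, 2031 + 60 days = Jan 10, 2032. That falls on a Saturday, so it rolls to the next business day, Monday, Jan 12, 2032.

Jan 12, 2032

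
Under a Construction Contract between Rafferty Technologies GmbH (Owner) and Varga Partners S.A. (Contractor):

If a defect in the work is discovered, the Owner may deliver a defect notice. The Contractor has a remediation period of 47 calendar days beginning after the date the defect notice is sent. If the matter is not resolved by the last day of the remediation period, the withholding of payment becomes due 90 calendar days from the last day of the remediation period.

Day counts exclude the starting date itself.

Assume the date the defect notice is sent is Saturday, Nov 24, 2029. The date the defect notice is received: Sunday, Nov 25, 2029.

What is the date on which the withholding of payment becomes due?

Apr 10, 2030

The last day of the remediation period: Nov 24, 2029 + 47 days = Jan 10, 2030.
Adding 90 calendar days to Jan 10, 2030 gives Apr 10, 2030, which is the date on which the withholding of payment becomes due.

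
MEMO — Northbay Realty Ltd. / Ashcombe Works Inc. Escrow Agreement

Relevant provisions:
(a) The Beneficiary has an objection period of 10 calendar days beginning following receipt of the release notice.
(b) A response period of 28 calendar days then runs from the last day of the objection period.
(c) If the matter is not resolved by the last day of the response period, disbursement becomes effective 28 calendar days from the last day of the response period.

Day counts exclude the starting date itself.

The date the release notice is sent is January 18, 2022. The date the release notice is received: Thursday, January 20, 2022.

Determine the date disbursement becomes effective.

Adding 10 calendar days to January 20, 2022 gives January 30, 2022, which is the last day of the objection period.
The last day of the response period: 28 calendar days after January 30, 2022 is February 27, 2022.
The date disbursement becomes effective: February 27, 2022 + 28 days = March 27, 2022.

March 27, 2022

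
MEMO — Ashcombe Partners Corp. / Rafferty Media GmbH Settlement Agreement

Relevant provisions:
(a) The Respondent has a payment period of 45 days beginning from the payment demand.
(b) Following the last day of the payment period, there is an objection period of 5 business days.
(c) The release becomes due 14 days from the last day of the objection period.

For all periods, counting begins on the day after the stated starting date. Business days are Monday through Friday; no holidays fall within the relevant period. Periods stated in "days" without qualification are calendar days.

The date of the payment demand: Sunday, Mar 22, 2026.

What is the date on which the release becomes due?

May 27, 2026

The last day of the payment period: 45 calendar days after Mar 22, 2026 is May 6, 2026.
From Wednesday, May 6, 2026, 5 business days (May 7, May 8, May 11, May 12, May 13, skipping weekends) brings us to Wednesday, May 13, 2026, which is the last day of the objection period.
Adding 14 calendar days to May 13, 2026 gives May 27, 2026, which is the date on which the release becomes due.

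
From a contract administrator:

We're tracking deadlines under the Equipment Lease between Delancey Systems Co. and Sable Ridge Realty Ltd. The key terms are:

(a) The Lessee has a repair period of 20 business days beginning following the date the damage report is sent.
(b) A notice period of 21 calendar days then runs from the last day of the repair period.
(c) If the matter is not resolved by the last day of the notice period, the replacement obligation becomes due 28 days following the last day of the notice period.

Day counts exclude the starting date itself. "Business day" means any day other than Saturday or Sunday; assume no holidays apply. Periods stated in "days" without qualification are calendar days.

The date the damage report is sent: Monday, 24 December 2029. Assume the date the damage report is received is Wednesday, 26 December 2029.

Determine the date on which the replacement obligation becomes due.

The last day of the repair period: counting 20 business days from Monday, 24 December 2029 (Dec 25, Dec 26, Dec 27, Dec 28, …, Jan 17, Jan 18, Jan 21, skipping weekends) reaches Monday, 21 January 2030.
The last day of the notice period: 21 calendar days after 21 January 2030 is 11 February 2030.
The date on which the replacement obligation becomes due: 28 calendar days after 11 February 2030 is 11 March 2030.

11 March 2030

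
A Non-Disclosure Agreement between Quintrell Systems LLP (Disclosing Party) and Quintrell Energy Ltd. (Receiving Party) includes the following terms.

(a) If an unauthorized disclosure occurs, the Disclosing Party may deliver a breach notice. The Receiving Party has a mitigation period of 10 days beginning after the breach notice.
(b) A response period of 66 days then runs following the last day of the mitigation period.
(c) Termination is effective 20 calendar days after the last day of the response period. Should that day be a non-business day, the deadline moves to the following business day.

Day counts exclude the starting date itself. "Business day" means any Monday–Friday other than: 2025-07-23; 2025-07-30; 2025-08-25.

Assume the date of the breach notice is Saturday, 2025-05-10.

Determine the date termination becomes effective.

Adding 10 calendar days to 2025-05-10 gives 2025-05-20, which is the last day of the mitigation period.
The last day of the response period: 2025-05-20 + 66 days = 2025-07-25.
Adding 20 calendar days to 2025-07-25 gives 2025-08-14, which is the date termination becomes effective. 2025-08-14 is a Thursday and is not a listed holiday, so no roll-forward applies.

2025-08-14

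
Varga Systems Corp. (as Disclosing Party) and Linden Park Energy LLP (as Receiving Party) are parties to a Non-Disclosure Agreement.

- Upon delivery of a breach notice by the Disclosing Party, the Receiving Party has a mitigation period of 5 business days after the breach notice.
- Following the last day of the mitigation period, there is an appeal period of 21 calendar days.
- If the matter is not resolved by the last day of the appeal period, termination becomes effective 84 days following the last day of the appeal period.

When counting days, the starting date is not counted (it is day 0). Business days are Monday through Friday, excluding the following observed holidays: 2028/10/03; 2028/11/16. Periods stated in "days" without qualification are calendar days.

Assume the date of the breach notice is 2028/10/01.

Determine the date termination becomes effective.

From Sunday, 2028/10/01, 5 business days (Oct 2, Oct 4, Oct 5, Oct 6, Oct 9, skipping weekends and the listed holiday on Oct 3) brings us to Monday, 2028/10/09, which is the last day of the mitigation period.
Adding 21 calendar days to 2028/10/09 gives 2028/10/30, which is the last day of the appeal period.
Adding 84 calendar days to 2028/10/30 gives 2029/01/22, which is the date termination becomes effective.

2029/01/22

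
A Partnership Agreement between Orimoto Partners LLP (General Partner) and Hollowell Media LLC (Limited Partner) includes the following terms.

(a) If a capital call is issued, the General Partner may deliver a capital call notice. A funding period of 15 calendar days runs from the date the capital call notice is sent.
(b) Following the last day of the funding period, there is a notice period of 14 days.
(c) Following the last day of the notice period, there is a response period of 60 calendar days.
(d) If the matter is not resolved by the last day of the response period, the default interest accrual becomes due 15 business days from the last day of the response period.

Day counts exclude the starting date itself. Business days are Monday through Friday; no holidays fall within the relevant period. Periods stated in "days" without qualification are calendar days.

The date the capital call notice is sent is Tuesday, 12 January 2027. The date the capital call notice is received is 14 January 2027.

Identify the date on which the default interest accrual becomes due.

30 April 2027

Adding 15 calendar days to 12 January 2027 gives 27 January 2027, which is the last day of the funding period.
The last day of the notice period: 14 calendar days after 27 January 2027 is 10 February 2027.
Adding 60 calendar days to 10 February 2027 gives 11 April 2027, which is the last day of the response period.
The date on which the default interest accrual becomes due: 15 business days after Sunday, 11 April 2027, skipping weekends — Apr 12, Apr 13, Apr 14, Apr 15, …, Apr 28, Apr 29, Apr 30 — lands on Friday, 30 April 2027.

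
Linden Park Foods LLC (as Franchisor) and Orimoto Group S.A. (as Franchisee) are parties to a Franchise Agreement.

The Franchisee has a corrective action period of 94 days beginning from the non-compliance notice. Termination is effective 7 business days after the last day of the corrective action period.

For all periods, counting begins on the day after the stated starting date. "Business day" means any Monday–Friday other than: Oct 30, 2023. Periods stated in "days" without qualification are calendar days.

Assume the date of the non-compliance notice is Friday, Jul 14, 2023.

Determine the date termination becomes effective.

Oct 25, 2023

Adding 94 calendar days to Jul 14, 2023 gives Oct 16, 2023, which is the last day of the corrective action period.
The date termination becomes effective: 7 business days after Monday, Oct 16, 2023, skipping weekends — Oct 17, Oct 18, Oct 19, Oct 20, Oct 23, Oct 24, Oct 25 — lands on Wednesday, Oct 25, 2023.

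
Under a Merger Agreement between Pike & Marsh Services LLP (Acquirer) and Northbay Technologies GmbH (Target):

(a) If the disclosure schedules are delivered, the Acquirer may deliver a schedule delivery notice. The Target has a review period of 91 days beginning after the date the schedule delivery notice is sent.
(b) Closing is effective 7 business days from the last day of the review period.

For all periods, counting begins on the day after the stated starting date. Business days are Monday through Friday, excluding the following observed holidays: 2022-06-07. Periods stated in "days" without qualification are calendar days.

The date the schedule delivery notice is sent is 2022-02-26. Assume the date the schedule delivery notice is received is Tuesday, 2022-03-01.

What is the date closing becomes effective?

2022-06-08

The last day of the review period: 91 calendar days after 2022-02-26 is 2022-05-28.
The date closing becomes effective: counting 7 business days from Saturday, 2022-05-28 (May 30, May 31, Jun 1, Jun 2, Jun 3, Jun 6, Jun 8, skipping weekends and the listed holiday on Jun 7) reaches Wednesday, 2022-06-08.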